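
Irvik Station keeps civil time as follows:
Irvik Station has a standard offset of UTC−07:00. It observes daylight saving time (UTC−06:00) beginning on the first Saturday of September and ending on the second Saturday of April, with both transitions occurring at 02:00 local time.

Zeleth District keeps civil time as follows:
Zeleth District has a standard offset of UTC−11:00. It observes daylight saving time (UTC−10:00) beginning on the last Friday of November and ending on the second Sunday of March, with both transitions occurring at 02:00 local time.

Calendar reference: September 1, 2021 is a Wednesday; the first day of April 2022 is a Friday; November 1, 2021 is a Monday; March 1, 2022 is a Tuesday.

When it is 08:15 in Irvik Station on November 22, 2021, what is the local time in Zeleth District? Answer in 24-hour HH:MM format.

1 September 2021 is a Wednesday, so the first Saturday is September 4.
1 April 2022 is a Friday, so the first Saturday is April 2 and the second is April 9.
November 22, 2021 falls between 4 September 2021 and 9 April 2022, so daylight saving is in effect and Irvik Station is at UTC−06:00.
08:15 Irvik Station + 6h = 14:15 UTC.
1 November 2021 is a Monday, so Fridays fall on 5, 12, 19, 26; the last is November 26.
1 March 2022 is a Tuesday, so the first Sunday is March 6 and the second is March 13.
At the standard offset (UTC−11:00), 14:15 UTC − 11h = 03:15 Zeleth District standard time.
The standard-time date in Zeleth District, November 22, 2021, does not fall between 26 November 2021 and 13 March 2022, so daylight saving is not in effect and Zeleth District is at UTC−11:00.
14:15 UTC − 11h = 03:15 Zeleth District.

03:15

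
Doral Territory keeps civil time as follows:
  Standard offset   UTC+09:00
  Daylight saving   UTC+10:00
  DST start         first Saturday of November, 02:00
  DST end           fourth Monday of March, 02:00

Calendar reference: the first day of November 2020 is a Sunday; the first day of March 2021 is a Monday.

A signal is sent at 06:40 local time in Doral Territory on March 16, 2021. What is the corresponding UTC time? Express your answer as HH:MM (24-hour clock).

1 November 2020 is a Sunday, so the first Saturday is November 7.
1 March 2021 is a Monday, so the first Monday is March 1 and the fourth is March 22.
March 16, 2021 falls between 7 November 2020 and 22 March 2021, so daylight saving is in effect and Doral Territory is at UTC+10:00.
06:40 local − 10h = 20:40 UTC (rolling into the previous day, 15 March 2021).

20:40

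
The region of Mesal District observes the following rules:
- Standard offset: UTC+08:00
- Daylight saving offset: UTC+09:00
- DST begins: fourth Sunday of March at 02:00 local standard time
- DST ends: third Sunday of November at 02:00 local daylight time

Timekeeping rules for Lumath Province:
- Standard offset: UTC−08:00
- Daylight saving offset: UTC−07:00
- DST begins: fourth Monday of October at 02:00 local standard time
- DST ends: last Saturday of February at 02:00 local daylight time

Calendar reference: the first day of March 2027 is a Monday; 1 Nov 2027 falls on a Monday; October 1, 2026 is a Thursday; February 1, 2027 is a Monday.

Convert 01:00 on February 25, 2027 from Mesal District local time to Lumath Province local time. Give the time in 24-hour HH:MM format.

1 March 2027 is a Monday, so the first Sunday is March 7 and the fourth is March 28.
1 November 2027 is a Monday, so the first Sunday is November 7 and the third is November 21.
February 25, 2027 is outside the daylight-saving period (28 March – 21 November), so Mesal District is on standard time, UTC+08:00.
01:00 Mesal District − 8h = 17:00 UTC (rolling into the previous day, 24 February 2027).
1 October 2026 is a Thursday, so the first Monday is October 5 and the fourth is October 26.
1 February 2027 is a Monday, so Saturdays fall on 6, 13, 20, 27; the last is February 27.
At the standard offset (UTC−08:00), 17:00 UTC − 8h = 09:00 Lumath Province standard time.
The standard-time date in Lumath Province, February 24, 2027, lies within the daylight-saving period (26 October 2026 – 27 February 2027), so Lumath Province is on daylight time, UTC−07:00.
17:00 UTC − 7h = 10:00 Lumath Province.

10:00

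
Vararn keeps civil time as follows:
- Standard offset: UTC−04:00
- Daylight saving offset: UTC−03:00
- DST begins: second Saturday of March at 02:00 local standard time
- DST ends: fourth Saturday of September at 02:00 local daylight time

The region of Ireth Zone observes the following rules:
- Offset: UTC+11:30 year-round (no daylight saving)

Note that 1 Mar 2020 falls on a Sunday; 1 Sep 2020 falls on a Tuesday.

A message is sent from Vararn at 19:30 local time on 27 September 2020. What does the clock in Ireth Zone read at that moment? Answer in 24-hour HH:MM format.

11:00

1 March 2020 is a Sunday, so the first Saturday is March 7 and the second is March 14.
1 September 2020 is a Tuesday, so the first Saturday is September 5 and the fourth is September 26.
27 September 2020 does not fall between 14 March and 26 September, so daylight saving is not in effect and Vararn is at UTC−04:00.
19:30 Vararn + 4h = 23:30 UTC.
Ireth Zone has no daylight saving, so its offset is UTC+11:30 year-round.
23:30 UTC + 11h30m = 11:00 Ireth Zone (rolling into the next day, 28 September 2020).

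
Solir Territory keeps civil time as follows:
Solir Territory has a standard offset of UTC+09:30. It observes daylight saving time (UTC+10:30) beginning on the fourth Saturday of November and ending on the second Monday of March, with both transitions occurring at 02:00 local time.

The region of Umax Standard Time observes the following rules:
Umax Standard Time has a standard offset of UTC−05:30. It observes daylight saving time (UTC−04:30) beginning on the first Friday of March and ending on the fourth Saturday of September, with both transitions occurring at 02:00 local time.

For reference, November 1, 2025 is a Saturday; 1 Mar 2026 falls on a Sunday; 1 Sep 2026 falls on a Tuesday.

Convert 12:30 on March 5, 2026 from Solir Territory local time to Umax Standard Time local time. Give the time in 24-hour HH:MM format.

1 November 2025 is a Saturday, so the first Saturday is November 1 and the fourth is November 22.
1 March 2026 is a Sunday, so the first Monday is March 2 and the second is March 9.
Daylight saving runs 22 November 2025 – 9 March 2026; March 5, 2026 is inside that window, so Solir Territory is at UTC+10:30.
12:30 Solir Territory − 10h30m = 02:00 UTC.
1 March 2026 is a Sunday, so the first Friday is March 6.
1 September 2026 is a Tuesday, so the first Saturday is September 5 and the fourth is September 26.
At the standard offset (UTC−05:30), 02:00 UTC − 5h30m = 20:30 Umax Standard Time standard time (rolling into the previous day, 4 March 2026).
The standard-time date in Umax Standard Time, March 4, 2026, does not fall between 6 March and 26 September, so daylight saving is not in effect and Umax Standard Time is at UTC−05:30.
02:00 UTC − 5h30m = 20:30 Umax Standard Time (rolling into the previous day, 4 March 2026).

20:30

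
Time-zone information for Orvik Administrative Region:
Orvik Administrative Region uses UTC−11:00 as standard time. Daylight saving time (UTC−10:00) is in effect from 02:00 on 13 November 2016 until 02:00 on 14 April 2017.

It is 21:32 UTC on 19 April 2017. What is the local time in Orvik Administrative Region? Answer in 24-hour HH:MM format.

At the standard offset (UTC−11:00), 21:32 UTC − 11h = 10:32 Orvik Administrative Region standard time.
The standard-time date in Orvik Administrative Region, 19 April 2017, is outside the daylight-saving period (13 November 2016 – 14 April 2017), so Orvik Administrative Region is on standard time, UTC−11:00.
21:32 UTC − 11h = 10:32 local.

10:32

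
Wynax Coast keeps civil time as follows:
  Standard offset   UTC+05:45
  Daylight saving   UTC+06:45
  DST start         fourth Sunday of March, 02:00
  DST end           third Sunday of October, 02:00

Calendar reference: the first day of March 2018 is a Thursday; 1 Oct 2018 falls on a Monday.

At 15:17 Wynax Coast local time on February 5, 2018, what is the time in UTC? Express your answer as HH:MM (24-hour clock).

1 March 2018 is a Thursday, so the first Sunday is March 4 and the fourth is March 25.
1 October 2018 is a Monday, so the first Sunday is October 7 and the third is October 21.
February 5, 2018 is outside the daylight-saving period (25 March – 21 October), so Wynax Coast is on standard time, UTC+05:45.
15:17 local − 5h45m = 09:32 UTC.

09:32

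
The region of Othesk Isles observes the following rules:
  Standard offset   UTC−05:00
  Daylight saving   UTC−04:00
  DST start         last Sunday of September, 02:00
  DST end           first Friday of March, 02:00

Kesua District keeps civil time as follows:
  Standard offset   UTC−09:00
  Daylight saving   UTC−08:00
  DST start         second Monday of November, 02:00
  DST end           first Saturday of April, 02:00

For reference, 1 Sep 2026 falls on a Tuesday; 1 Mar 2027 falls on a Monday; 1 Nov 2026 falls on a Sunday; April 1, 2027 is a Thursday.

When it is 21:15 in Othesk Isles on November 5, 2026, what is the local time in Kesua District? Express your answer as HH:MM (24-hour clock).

1 September 2026 is a Tuesday, so Sundays fall on 6, 13, 20, 27; the last is September 27.
1 March 2027 is a Monday, so the first Friday is March 5.
Daylight saving runs 27 September 2026 – 5 March 2027; November 5, 2026 is inside that window, so Othesk Isles is at UTC−04:00.
21:15 Othesk Isles + 4h = 01:15 UTC (rolling into the next day, 6 November 2026).
1 November 2026 is a Sunday, so the first Monday is November 2 and the second is November 9.
1 April 2027 is a Thursday, so the first Saturday is April 3.
At the standard offset (UTC−09:00), 01:15 UTC − 9h = 16:15 Kesua District standard time (rolling into the previous day, 5 November 2026).
The standard-time date in Kesua District, November 5, 2026, does not fall between 9 November 2026 and 3 April 2027, so daylight saving is not in effect and Kesua District is at UTC−09:00.
01:15 UTC − 9h = 16:15 Kesua District (rolling into the previous day, 5 November 2026).

16:15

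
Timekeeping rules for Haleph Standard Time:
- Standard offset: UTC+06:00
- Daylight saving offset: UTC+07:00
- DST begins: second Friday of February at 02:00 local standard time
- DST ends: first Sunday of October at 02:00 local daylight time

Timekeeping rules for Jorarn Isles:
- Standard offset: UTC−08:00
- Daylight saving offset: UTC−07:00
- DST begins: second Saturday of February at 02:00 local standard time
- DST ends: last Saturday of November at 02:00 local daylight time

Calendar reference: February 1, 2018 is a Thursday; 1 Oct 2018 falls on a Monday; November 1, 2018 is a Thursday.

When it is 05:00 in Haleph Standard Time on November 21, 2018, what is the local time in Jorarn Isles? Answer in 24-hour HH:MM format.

16:00

1 February 2018 is a Thursday, so the first Friday is February 2 and the second is February 9.
1 October 2018 is a Monday, so the first Sunday is October 7.
November 21, 2018 does not fall between 9 February and 7 October, so daylight saving is not in effect and Haleph Standard Time is at UTC+06:00.
05:00 Haleph Standard Time − 6h = 23:00 UTC (rolling into the previous day, 20 November 2018).
1 February 2018 is a Thursday, so the first Saturday is February 3 and the second is February 10.
1 November 2018 is a Thursday, so Saturdays fall on 3, 10, 17, 24; the last is November 24.
At the standard offset (UTC−08:00), 23:00 UTC − 8h = 15:00 Jorarn Isles standard time.
The standard-time date in Jorarn Isles, November 20, 2018, falls between 10 February and 24 November, so daylight saving is in effect and Jorarn Isles is at UTC−07:00.
23:00 UTC − 7h = 16:00 Jorarn Isles.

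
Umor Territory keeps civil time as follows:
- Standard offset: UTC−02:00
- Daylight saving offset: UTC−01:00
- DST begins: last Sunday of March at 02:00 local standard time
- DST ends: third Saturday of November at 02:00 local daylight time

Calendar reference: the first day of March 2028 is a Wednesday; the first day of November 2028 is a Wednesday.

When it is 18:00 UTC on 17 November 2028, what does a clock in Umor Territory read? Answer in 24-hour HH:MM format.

17:00

1 March 2028 is a Wednesday, so Sundays fall on 5, 12, 19, 26; the last is March 26.
1 November 2028 is a Wednesday, so the first Saturday is November 4 and the third is November 18.
At the standard offset (UTC−02:00), 18:00 UTC − 2h = 16:00 Umor Territory standard time.
Daylight saving runs 26 March – 18 November; the standard-time date in Umor Territory, 17 November 2028, is inside that window, so Umor Territory is at UTC−01:00.
18:00 UTC − 1h = 17:00 local.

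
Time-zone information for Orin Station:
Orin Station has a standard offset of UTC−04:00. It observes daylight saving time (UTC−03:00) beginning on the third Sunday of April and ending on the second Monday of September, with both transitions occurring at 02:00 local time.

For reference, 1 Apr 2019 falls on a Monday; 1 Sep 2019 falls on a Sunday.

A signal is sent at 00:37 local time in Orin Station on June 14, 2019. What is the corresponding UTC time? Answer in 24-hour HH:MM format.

03:37

1 April 2019 is a Monday, so the first Sunday is April 7 and the third is April 21.
1 September 2019 is a Sunday, so the first Monday is September 2 and the second is September 9.
June 14, 2019 lies within the daylight-saving period (21 April – 9 September), so Orin Station is on daylight time, UTC−03:00.
00:37 local + 3h = 03:37 UTC.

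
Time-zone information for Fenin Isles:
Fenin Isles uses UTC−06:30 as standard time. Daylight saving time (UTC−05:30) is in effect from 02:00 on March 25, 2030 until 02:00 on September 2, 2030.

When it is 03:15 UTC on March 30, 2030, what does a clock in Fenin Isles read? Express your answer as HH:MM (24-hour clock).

21:45

At the standard offset (UTC−06:30), 03:15 UTC − 6h30m = 20:45 Fenin Isles standard time (rolling into the previous day, 29 March 2030).
Daylight saving runs 25 March – 2 September; the standard-time date in Fenin Isles, March 29, 2030, is inside that window, so Fenin Isles is at UTC−05:30.
03:15 UTC − 5h30m = 21:45 local (rolling into the previous day, 29 March 2030).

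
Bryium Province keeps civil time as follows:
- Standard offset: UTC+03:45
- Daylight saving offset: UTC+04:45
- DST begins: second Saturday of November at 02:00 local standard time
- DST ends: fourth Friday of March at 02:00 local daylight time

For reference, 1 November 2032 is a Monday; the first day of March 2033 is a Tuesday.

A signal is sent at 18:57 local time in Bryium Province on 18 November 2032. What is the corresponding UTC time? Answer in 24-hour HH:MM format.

14:12

1 November 2032 is a Monday, so the first Saturday is November 6 and the second is November 13.
1 March 2033 is a Tuesday, so the first Friday is March 4 and the fourth is March 25.
18 November 2032 lies within the daylight-saving period (13 November 2032 – 25 March 2033), so Bryium Province is on daylight time, UTC+04:45.
18:57 local − 4h45m = 14:12 UTC.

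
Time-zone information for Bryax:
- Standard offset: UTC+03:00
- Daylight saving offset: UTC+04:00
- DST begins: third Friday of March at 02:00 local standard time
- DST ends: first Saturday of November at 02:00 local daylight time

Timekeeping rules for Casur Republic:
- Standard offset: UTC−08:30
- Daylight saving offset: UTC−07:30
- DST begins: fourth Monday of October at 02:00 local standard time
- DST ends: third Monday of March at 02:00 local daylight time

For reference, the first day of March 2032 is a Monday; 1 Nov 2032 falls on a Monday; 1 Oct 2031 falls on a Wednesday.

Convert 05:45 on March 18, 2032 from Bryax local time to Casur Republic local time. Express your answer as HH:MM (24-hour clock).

18:15

1 March 2032 is a Monday, so the first Friday is March 5 and the third is March 19.
1 November 2032 is a Monday, so the first Saturday is November 6.
March 18, 2032 is outside the daylight-saving period (19 March – 6 November), so Bryax is on standard time, UTC+03:00.
05:45 Bryax − 3h = 02:45 UTC.
1 October 2031 is a Wednesday, so the first Monday is October 6 and the fourth is October 27.
1 March 2032 is a Monday, so the first Monday is March 1 and the third is March 15.
At the standard offset (UTC−08:30), 02:45 UTC − 8h30m = 18:15 Casur Republic standard time (rolling into the previous day, 17 March 2032).
The standard-time date in Casur Republic, March 17, 2032, is outside the daylight-saving period (27 October 2031 – 15 March 2032), so Casur Republic is on standard time, UTC−08:30.
02:45 UTC − 8h30m = 18:15 Casur Republic (rolling into the previous day, 17 March 2032).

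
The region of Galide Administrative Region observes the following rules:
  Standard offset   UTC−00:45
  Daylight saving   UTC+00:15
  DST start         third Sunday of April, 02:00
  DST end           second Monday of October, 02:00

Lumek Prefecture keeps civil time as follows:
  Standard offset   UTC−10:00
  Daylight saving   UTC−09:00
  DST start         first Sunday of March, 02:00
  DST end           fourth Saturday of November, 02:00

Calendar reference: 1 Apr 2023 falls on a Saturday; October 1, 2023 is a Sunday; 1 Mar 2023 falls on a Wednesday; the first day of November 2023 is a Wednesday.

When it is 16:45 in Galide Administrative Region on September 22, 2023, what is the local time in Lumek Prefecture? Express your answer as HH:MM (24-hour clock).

07:30

1 April 2023 is a Saturday, so the first Sunday is April 2 and the third is April 16.
1 October 2023 is a Sunday, so the first Monday is October 2 and the second is October 9.
September 22, 2023 lies within the daylight-saving period (16 April – 9 October), so Galide Administrative Region is on daylight time, UTC+00:15.
16:45 Galide Administrative Region − 0h15m = 16:30 UTC.
1 March 2023 is a Wednesday, so the first Sunday is March 5.
1 November 2023 is a Wednesday, so the first Saturday is November 4 and the fourth is November 25.
At the standard offset (UTC−10:00), 16:30 UTC − 10h = 06:30 Lumek Prefecture standard time.
The standard-time date in Lumek Prefecture, September 22, 2023, falls between 5 March and 25 November, so daylight saving is in effect and Lumek Prefecture is at UTC−09:00.
16:30 UTC − 9h = 07:30 Lumek Prefecture.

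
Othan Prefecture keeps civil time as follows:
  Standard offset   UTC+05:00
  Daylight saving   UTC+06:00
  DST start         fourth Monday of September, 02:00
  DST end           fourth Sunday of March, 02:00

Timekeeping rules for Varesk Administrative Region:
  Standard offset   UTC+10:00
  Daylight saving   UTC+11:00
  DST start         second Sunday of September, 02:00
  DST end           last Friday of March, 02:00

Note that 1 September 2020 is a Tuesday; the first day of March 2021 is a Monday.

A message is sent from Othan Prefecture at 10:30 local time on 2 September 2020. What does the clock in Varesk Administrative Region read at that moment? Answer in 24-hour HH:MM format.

1 September 2020 is a Tuesday, so the first Monday is September 7 and the fourth is September 28.
1 March 2021 is a Monday, so the first Sunday is March 7 and the fourth is March 28.
2 September 2020 does not fall between 28 September 2020 and 28 March 2021, so daylight saving is not in effect and Othan Prefecture is at UTC+05:00.
10:30 Othan Prefecture − 5h = 05:30 UTC.
1 September 2020 is a Tuesday, so the first Sunday is September 6 and the second is September 13.
1 March 2021 is a Monday, so Fridays fall on 5, 12, 19, 26; the last is March 26.
At the standard offset (UTC+10:00), 05:30 UTC + 10h = 15:30 Varesk Administrative Region standard time.
Daylight saving runs 13 September 2020 – 26 March 2021; the standard-time date in Varesk Administrative Region, 2 September 2020, is outside that window, so Varesk Administrative Region is on standard time at UTC+10:00.
05:30 UTC + 10h = 15:30 Varesk Administrative Region.

15:30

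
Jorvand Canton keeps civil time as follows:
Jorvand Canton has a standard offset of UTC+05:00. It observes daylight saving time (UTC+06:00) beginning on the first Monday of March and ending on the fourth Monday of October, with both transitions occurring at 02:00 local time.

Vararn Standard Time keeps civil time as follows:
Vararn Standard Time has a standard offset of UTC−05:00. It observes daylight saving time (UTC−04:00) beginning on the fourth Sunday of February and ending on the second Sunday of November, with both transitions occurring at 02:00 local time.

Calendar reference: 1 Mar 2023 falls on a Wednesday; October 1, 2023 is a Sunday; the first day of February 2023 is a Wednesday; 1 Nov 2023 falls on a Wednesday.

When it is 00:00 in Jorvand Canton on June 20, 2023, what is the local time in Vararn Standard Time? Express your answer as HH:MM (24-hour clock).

14:00

1 March 2023 is a Wednesday, so the first Monday is March 6.
1 October 2023 is a Sunday, so the first Monday is October 2 and the fourth is October 23.
Daylight saving runs 6 March – 23 October; June 20, 2023 is inside that window, so Jorvand Canton is at UTC+06:00.
00:00 Jorvand Canton − 6h = 18:00 UTC (rolling into the previous day, 19 June 2023).
1 February 2023 is a Wednesday, so the first Sunday is February 5 and the fourth is February 26.
1 November 2023 is a Wednesday, so the first Sunday is November 5 and the second is November 12.
At the standard offset (UTC−05:00), 18:00 UTC − 5h = 13:00 Vararn Standard Time standard time.
The standard-time date in Vararn Standard Time, June 19, 2023, falls between 26 February and 12 November, so daylight saving is in effect and Vararn Standard Time is at UTC−04:00.
18:00 UTC − 4h = 14:00 Vararn Standard Time.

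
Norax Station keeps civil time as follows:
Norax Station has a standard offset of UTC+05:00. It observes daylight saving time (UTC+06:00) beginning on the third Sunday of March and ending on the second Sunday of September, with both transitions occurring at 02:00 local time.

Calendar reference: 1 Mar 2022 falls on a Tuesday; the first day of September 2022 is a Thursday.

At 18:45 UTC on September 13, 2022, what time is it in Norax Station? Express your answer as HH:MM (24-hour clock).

23:45

1 March 2022 is a Tuesday, so the first Sunday is March 6 and the third is March 20.
1 September 2022 is a Thursday, so the first Sunday is September 4 and the second is September 11.
At the standard offset (UTC+05:00), 18:45 UTC + 5h = 23:45 Norax Station standard time.
The standard-time date in Norax Station, September 13, 2022, is outside the daylight-saving period (20 March – 11 September), so Norax Station is on standard time, UTC+05:00.
18:45 UTC + 5h = 23:45 local.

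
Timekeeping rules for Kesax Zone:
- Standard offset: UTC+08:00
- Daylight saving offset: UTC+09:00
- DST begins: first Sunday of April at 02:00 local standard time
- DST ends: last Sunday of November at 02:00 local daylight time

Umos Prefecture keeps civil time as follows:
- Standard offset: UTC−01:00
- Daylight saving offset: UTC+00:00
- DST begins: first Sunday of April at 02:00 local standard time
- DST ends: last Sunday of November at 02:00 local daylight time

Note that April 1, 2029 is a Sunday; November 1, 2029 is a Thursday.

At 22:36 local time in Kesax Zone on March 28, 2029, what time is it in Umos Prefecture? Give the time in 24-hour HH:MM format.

13:36

1 April 2029 is a Sunday, so the first Sunday is April 1.
1 November 2029 is a Thursday, so Sundays fall on 4, 11, 18, 25; the last is November 25.
March 28, 2029 does not fall between 1 April and 25 November, so daylight saving is not in effect and Kesax Zone is at UTC+08:00.
22:36 Kesax Zone − 8h = 14:36 UTC.
1 April 2029 is a Sunday, so the first Sunday is April 1.
1 November 2029 is a Thursday, so Sundays fall on 4, 11, 18, 25; the last is November 25.
At the standard offset (UTC−01:00), 14:36 UTC − 1h = 13:36 Umos Prefecture standard time.
The standard-time date in Umos Prefecture, March 28, 2029, does not fall between 1 April and 25 November, so daylight saving is not in effect and Umos Prefecture is at UTC−01:00.
14:36 UTC − 1h = 13:36 Umos Prefecture.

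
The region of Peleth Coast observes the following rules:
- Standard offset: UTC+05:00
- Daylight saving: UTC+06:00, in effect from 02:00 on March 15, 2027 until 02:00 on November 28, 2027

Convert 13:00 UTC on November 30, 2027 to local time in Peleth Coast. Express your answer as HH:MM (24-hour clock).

18:00

At the standard offset (UTC+05:00), 13:00 UTC + 5h = 18:00 Peleth Coast standard time.
Daylight saving runs 15 March – 28 November; the standard-time date in Peleth Coast, November 30, 2027, is outside that window, so Peleth Coast is on standard time at UTC+05:00.
13:00 UTC + 5h = 18:00 local.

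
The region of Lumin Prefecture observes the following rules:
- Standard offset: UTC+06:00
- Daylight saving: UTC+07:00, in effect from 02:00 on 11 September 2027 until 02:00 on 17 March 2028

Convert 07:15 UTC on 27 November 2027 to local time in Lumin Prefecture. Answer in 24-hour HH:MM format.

At the standard offset (UTC+06:00), 07:15 UTC + 6h = 13:15 Lumin Prefecture standard time.
The standard-time date in Lumin Prefecture, 27 November 2027, falls between 11 September 2027 and 17 March 2028, so daylight saving is in effect and Lumin Prefecture is at UTC+07:00.
07:15 UTC + 7h = 14:15 local.

14:15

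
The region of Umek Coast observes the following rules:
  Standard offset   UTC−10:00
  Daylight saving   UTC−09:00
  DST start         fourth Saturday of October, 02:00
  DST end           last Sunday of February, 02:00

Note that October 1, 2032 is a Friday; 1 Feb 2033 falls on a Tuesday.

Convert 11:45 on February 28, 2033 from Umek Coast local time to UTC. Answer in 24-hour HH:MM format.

1 October 2032 is a Friday, so the first Saturday is October 2 and the fourth is October 23.
1 February 2033 is a Tuesday, so Sundays fall on 6, 13, 20, 27; the last is February 27.
February 28, 2033 does not fall between 23 October 2032 and 27 February 2033, so daylight saving is not in effect and Umek Coast is at UTC−10:00.
11:45 local + 10h = 21:45 UTC.

21:45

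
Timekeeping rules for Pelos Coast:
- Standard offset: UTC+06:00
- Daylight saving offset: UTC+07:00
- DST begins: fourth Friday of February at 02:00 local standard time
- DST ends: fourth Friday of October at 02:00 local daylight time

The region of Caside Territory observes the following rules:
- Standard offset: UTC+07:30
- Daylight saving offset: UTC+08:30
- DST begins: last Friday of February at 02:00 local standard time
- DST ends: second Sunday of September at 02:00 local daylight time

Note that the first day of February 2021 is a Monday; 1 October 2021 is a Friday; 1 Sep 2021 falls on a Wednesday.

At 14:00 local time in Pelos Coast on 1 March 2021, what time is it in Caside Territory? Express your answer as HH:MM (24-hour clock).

15:30

1 February 2021 is a Monday, so the first Friday is February 5 and the fourth is February 26.
1 October 2021 is a Friday, so the first Friday is October 1 and the fourth is October 22.
1 March 2021 lies within the daylight-saving period (26 February – 22 October), so Pelos Coast is on daylight time, UTC+07:00.
14:00 Pelos Coast − 7h = 07:00 UTC.
1 February 2021 is a Monday, so Fridays fall on 5, 12, 19, 26; the last is February 26.
1 September 2021 is a Wednesday, so the first Sunday is September 5 and the second is September 12.
At the standard offset (UTC+07:30), 07:00 UTC + 7h30m = 14:30 Caside Territory standard time.
The standard-time date in Caside Territory, 1 March 2021, lies within the daylight-saving period (26 February – 12 September), so Caside Territory is on daylight time, UTC+08:30.
07:00 UTC + 8h30m = 15:30 Caside Territory.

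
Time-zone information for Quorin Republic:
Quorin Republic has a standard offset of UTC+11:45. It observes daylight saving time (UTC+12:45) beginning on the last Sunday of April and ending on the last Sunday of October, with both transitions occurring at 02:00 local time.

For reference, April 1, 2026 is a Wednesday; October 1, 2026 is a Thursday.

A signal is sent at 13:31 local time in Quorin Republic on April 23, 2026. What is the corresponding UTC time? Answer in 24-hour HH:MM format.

1 April 2026 is a Wednesday, so Sundays fall on 5, 12, 19, 26; the last is April 26.
1 October 2026 is a Thursday, so Sundays fall on 4, 11, 18, 25; the last is October 25.
Daylight saving runs 26 April – 25 October; April 23, 2026 is outside that window, so Quorin Republic is on standard time at UTC+11:45.
13:31 local − 11h45m = 01:46 UTC.

01:46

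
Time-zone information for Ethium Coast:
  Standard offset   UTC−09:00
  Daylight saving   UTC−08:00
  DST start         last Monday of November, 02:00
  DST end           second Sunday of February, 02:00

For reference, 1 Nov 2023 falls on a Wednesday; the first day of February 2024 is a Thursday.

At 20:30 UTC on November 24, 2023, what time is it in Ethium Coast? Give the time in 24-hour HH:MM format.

1 November 2023 is a Wednesday, so Mondays fall on 6, 13, 20, 27; the last is November 27.
1 February 2024 is a Thursday, so the first Sunday is February 4 and the second is February 11.
At the standard offset (UTC−09:00), 20:30 UTC − 9h = 11:30 Ethium Coast standard time.
Daylight saving runs 27 November 2023 – 11 February 2024; the standard-time date in Ethium Coast, November 24, 2023, is outside that window, so Ethium Coast is on standard time at UTC−09:00.
20:30 UTC − 9h = 11:30 local.

11:30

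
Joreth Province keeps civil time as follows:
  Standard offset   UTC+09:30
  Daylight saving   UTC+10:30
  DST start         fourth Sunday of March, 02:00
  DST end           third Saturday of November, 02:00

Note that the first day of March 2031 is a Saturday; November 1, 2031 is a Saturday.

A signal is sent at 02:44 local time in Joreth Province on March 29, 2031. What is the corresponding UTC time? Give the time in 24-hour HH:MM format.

16:14

1 March 2031 is a Saturday, so the first Sunday is March 2 and the fourth is March 23.
1 November 2031 is a Saturday, so the first Saturday is November 1 and the third is November 15.
March 29, 2031 lies within the daylight-saving period (23 March – 15 November), so Joreth Province is on daylight time, UTC+10:30.
02:44 local − 10h30m = 16:14 UTC (rolling into the previous day, 28 March 2031).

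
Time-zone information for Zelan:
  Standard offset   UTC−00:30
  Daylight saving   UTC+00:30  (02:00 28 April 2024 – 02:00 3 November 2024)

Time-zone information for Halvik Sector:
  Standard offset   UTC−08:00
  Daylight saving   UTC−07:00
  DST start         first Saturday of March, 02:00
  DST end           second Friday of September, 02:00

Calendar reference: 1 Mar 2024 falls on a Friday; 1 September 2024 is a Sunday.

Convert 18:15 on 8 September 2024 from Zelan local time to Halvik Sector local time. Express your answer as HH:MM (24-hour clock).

8 September 2024 falls between 28 April and 3 November, so daylight saving is in effect and Zelan is at UTC+00:30.
18:15 Zelan − 0h30m = 17:45 UTC.
1 March 2024 is a Friday, so the first Saturday is March 2.
1 September 2024 is a Sunday, so the first Friday is September 6 and the second is September 13.
At the standard offset (UTC−08:00), 17:45 UTC − 8h = 09:45 Halvik Sector standard time.
The standard-time date in Halvik Sector, 8 September 2024, falls between 2 March and 13 September, so daylight saving is in effect and Halvik Sector is at UTC−07:00.
17:45 UTC − 7h = 10:45 Halvik Sector.

10:45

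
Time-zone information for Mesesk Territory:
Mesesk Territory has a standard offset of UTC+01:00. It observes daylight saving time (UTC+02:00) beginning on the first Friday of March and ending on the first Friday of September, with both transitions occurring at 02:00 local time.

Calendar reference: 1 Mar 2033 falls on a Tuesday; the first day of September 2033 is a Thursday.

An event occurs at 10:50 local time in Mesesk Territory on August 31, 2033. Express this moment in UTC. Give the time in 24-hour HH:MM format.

08:50

1 March 2033 is a Tuesday, so the first Friday is March 4.
1 September 2033 is a Thursday, so the first Friday is September 2.
Daylight saving runs 4 March – 2 September; August 31, 2033 is inside that window, so Mesesk Territory is at UTC+02:00.
10:50 local − 2h = 08:50 UTC.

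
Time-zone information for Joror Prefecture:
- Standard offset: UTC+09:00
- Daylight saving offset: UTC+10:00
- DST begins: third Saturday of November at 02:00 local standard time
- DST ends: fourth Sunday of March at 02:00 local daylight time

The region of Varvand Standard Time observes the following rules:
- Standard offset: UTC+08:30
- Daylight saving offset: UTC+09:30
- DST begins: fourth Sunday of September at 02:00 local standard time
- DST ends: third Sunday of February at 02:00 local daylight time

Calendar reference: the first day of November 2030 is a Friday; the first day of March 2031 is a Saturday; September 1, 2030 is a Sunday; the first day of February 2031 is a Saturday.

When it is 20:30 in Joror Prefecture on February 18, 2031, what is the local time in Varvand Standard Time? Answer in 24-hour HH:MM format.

1 November 2030 is a Friday, so the first Saturday is November 2 and the third is November 16.
1 March 2031 is a Saturday, so the first Sunday is March 2 and the fourth is March 23.
February 18, 2031 lies within the daylight-saving period (16 November 2030 – 23 March 2031), so Joror Prefecture is on daylight time, UTC+10:00.
20:30 Joror Prefecture − 10h = 10:30 UTC.
1 September 2030 is a Sunday, so the first Sunday is September 1 and the fourth is September 22.
1 February 2031 is a Saturday, so the first Sunday is February 2 and the third is February 16.
At the standard offset (UTC+08:30), 10:30 UTC + 8h30m = 19:00 Varvand Standard Time standard time.
The standard-time date in Varvand Standard Time, February 18, 2031, does not fall between 22 September 2030 and 16 February 2031, so daylight saving is not in effect and Varvand Standard Time is at UTC+08:30.
10:30 UTC + 8h30m = 19:00 Varvand Standard Time.

19:00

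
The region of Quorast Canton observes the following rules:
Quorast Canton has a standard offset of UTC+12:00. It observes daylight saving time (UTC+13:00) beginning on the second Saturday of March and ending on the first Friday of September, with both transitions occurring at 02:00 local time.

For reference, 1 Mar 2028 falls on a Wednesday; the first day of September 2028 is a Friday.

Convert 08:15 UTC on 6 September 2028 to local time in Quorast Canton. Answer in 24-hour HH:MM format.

20:15

1 March 2028 is a Wednesday, so the first Saturday is March 4 and the second is March 11.
1 September 2028 is a Friday, so the first Friday is September 1.
At the standard offset (UTC+12:00), 08:15 UTC + 12h = 20:15 Quorast Canton standard time.
The standard-time date in Quorast Canton, 6 September 2028, does not fall between 11 March and 1 September, so daylight saving is not in effect and Quorast Canton is at UTC+12:00.
08:15 UTC + 12h = 20:15 local.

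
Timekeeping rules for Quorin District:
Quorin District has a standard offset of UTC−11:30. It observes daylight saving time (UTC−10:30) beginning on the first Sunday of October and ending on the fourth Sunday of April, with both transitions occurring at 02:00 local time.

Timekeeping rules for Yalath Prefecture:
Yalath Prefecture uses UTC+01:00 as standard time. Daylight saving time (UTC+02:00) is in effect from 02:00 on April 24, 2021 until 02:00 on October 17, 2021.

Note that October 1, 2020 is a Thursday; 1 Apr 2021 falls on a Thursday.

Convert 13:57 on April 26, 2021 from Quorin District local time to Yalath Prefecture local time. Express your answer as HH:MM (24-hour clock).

03:27

1 October 2020 is a Thursday, so the first Sunday is October 4.
1 April 2021 is a Thursday, so the first Sunday is April 4 and the fourth is April 25.
April 26, 2021 is outside the daylight-saving period (4 October 2020 – 25 April 2021), so Quorin District is on standard time, UTC−11:30.
13:57 Quorin District + 11h30m = 01:27 UTC (rolling into the next day, 27 April 2021).
At the standard offset (UTC+01:00), 01:27 UTC + 1h = 02:27 Yalath Prefecture standard time.
Daylight saving runs 24 April – 17 October; the standard-time date in Yalath Prefecture, April 27, 2021, is inside that window, so Yalath Prefecture is at UTC+02:00.
01:27 UTC + 2h = 03:27 Yalath Prefecture.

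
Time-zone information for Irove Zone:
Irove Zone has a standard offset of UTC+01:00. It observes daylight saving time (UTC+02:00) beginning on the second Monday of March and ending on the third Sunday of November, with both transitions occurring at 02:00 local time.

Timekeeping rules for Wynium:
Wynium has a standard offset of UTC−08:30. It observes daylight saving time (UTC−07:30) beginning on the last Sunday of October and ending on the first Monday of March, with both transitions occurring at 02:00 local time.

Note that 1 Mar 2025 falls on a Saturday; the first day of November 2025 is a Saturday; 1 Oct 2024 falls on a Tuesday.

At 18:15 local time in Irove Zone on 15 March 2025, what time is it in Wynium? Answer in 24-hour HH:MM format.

07:45

1 March 2025 is a Saturday, so the first Monday is March 3 and the second is March 10.
1 November 2025 is a Saturday, so the first Sunday is November 2 and the third is November 16.
15 March 2025 lies within the daylight-saving period (10 March – 16 November), so Irove Zone is on daylight time, UTC+02:00.
18:15 Irove Zone − 2h = 16:15 UTC.
1 October 2024 is a Tuesday, so Sundays fall on 6, 13, 20, 27; the last is October 27.
1 March 2025 is a Saturday, so the first Monday is March 3.
At the standard offset (UTC−08:30), 16:15 UTC − 8h30m = 07:45 Wynium standard time.
The standard-time date in Wynium, 15 March 2025, is outside the daylight-saving period (27 October 2024 – 3 March 2025), so Wynium is on standard time, UTC−08:30.
16:15 UTC − 8h30m = 07:45 Wynium.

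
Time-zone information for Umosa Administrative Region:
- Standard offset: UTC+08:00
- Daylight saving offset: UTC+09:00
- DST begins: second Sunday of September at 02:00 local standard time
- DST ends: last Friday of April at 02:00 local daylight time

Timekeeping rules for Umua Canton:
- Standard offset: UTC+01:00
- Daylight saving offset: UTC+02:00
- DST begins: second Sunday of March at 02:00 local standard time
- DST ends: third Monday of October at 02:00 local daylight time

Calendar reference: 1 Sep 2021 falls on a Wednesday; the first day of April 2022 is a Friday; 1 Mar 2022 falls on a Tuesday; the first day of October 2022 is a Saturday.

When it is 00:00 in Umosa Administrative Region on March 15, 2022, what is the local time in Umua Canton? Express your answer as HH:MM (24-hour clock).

1 September 2021 is a Wednesday, so the first Sunday is September 5 and the second is September 12.
1 April 2022 is a Friday, so Fridays fall on 1, 8, 15, 22, 29; the last is April 29.
March 15, 2022 lies within the daylight-saving period (12 September 2021 – 29 April 2022), so Umosa Administrative Region is on daylight time, UTC+09:00.
00:00 Umosa Administrative Region − 9h = 15:00 UTC (rolling into the previous day, 14 March 2022).
1 March 2022 is a Tuesday, so the first Sunday is March 6 and the second is March 13.
1 October 2022 is a Saturday, so the first Monday is October 3 and the third is October 17.
At the standard offset (UTC+01:00), 15:00 UTC + 1h = 16:00 Umua Canton standard time.
Daylight saving runs 13 March – 17 October; the standard-time date in Umua Canton, March 14, 2022, is inside that window, so Umua Canton is at UTC+02:00.
15:00 UTC + 2h = 17:00 Umua Canton.

17:00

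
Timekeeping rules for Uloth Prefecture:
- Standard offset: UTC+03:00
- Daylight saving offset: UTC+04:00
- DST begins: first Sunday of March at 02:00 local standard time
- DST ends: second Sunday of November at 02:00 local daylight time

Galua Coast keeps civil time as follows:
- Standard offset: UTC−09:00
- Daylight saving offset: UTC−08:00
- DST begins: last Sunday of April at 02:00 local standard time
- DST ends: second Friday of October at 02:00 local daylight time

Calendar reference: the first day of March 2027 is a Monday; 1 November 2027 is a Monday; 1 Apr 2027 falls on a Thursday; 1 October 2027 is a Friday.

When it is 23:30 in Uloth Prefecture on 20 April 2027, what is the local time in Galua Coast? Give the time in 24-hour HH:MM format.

10:30

1 March 2027 is a Monday, so the first Sunday is March 7.
1 November 2027 is a Monday, so the first Sunday is November 7 and the second is November 14.
20 April 2027 falls between 7 March and 14 November, so daylight saving is in effect and Uloth Prefecture is at UTC+04:00.
23:30 Uloth Prefecture − 4h = 19:30 UTC.
1 April 2027 is a Thursday, so Sundays fall on 4, 11, 18, 25; the last is April 25.
1 October 2027 is a Friday, so the first Friday is October 1 and the second is October 8.
At the standard offset (UTC−09:00), 19:30 UTC − 9h = 10:30 Galua Coast standard time.
The standard-time date in Galua Coast, 20 April 2027, does not fall between 25 April and 8 October, so daylight saving is not in effect and Galua Coast is at UTC−09:00.
19:30 UTC − 9h = 10:30 Galua Coast.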